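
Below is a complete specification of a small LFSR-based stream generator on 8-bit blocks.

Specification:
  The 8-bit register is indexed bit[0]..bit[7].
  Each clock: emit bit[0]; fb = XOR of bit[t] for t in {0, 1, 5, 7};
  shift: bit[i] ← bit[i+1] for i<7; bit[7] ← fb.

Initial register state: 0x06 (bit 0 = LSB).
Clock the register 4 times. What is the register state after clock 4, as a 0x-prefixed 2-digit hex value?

0xB0

reg_0 = 0x06
clock 1: out=0, reg = 0x83
clock 2: out=1, reg = 0xC1
clock 3: out=1, reg = 0x60
clock 4: out=0, reg = 0xB0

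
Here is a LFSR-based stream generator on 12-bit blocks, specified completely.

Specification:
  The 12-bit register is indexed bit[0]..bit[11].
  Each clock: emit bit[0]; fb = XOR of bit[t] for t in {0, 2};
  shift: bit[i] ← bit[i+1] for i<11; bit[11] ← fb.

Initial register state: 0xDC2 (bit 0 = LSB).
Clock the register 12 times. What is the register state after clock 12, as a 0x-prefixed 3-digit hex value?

reg_0 = 0xDC2
clock 1: out=0, reg = 0x6E1
clock 2: out=1, reg = 0xB70
clock 3: out=0, reg = 0x5B8
clock 4: out=0, reg = 0x2DC
clock 5: out=0, reg = 0x96E
clock 6: out=0, reg = 0xCB7
clock 7: out=1, reg = 0x65B
clock 8: out=1, reg = 0xB2D
clock 9: out=1, reg = 0x596
clock 10: out=0, reg = 0xACB
clock 11: out=1, reg = 0xD65
clock 12: out=1, reg = 0x6B2

0x6B2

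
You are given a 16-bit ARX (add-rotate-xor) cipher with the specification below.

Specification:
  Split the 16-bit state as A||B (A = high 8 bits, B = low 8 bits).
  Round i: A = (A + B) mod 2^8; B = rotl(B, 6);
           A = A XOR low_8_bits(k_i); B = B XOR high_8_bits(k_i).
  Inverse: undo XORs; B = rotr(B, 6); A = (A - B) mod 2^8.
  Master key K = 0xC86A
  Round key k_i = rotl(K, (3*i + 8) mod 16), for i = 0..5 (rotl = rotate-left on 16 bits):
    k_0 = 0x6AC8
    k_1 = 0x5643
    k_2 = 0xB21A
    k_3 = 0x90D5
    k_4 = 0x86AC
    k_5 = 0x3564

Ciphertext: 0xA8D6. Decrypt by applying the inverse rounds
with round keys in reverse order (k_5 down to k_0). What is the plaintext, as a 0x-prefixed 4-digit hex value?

s_0 = ciphertext = 0xA8D6
s_1 = InvRound(s_0, k_5) = 0x3D8F
s_2 = InvRound(s_1, k_4) = 0x6D24
s_3 = InvRound(s_2, k_3) = 0xE6D2
s_4 = InvRound(s_3, k_2) = 0x7B81
s_5 = InvRound(s_4, k_1) = 0xD95F
s_6 = InvRound(s_5, k_0) = 0x3DD4

0x3DD4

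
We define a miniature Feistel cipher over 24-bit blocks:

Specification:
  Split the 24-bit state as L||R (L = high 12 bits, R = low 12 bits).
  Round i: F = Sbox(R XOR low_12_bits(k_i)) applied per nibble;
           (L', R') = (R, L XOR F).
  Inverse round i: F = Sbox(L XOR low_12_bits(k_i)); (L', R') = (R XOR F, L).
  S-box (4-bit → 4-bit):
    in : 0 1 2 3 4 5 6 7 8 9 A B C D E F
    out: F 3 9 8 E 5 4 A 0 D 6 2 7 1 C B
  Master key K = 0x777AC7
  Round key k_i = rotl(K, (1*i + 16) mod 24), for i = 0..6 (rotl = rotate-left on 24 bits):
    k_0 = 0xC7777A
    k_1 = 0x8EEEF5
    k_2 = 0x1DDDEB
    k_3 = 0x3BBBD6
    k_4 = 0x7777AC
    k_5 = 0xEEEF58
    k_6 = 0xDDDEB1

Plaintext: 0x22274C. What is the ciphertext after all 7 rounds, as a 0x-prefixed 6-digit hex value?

0xCEE530

s_0 = plaintext = 0x22274C
s_1 = Round(s_0, k_0) = 0x74CDA6
s_2 = Round(s_1, k_1) = 0xDA6F14
s_3 = Round(s_2, k_2) = 0xF1441D
s_4 = Round(s_3, k_3) = 0x41D466
s_5 = Round(s_4, k_4) = 0x466C6B
s_6 = Round(s_5, k_5) = 0xC6BCEE
s_7 = Round(s_6, k_6) = 0xCEE530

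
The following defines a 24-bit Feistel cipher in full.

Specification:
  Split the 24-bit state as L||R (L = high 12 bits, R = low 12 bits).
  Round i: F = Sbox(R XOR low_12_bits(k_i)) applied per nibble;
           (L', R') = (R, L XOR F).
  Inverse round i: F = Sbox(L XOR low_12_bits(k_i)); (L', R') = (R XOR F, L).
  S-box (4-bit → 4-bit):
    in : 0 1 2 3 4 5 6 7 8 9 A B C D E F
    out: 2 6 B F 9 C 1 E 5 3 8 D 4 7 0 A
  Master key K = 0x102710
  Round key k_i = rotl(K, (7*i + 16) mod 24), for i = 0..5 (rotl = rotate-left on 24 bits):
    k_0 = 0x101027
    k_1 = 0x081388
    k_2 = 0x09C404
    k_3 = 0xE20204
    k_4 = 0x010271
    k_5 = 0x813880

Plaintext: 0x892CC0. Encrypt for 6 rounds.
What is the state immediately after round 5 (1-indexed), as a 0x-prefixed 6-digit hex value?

s_0 = plaintext = 0x892CC0
s_1 = Round(s_0, k_0) = 0xCC0C9C
s_2 = Round(s_1, k_1) = 0xC9C6A9
s_3 = Round(s_2, k_2) = 0x6A971B
s_4 = Round(s_3, k_3) = 0x71BAC3
s_5 = Round(s_4, k_4) = 0xAC32C0
s_6 = Round(s_5, k_5) = 0x2C0251

0xAC32C0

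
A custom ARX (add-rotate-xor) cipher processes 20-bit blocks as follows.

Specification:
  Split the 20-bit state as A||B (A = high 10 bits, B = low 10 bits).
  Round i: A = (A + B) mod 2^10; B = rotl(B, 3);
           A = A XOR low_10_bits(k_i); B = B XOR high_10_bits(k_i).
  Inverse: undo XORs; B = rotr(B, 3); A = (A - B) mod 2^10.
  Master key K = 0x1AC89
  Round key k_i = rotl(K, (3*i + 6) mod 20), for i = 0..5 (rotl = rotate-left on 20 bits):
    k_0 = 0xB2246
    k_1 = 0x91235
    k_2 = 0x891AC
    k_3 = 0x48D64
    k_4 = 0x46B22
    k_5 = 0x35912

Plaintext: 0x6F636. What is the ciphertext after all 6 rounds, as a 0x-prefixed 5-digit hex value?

s_0 = plaintext = 0x6F636
s_1 = Round(s_0, k_0) = 0x6D77C
s_2 = Round(s_1, k_1) = 0xC11A2
s_3 = Round(s_2, k_2) = 0x42B37
s_4 = Round(s_3, k_3) = 0x4949D
s_5 = Round(s_4, k_4) = 0xB81F3
s_6 = Round(s_5, k_5) = 0x7074D

0x7074D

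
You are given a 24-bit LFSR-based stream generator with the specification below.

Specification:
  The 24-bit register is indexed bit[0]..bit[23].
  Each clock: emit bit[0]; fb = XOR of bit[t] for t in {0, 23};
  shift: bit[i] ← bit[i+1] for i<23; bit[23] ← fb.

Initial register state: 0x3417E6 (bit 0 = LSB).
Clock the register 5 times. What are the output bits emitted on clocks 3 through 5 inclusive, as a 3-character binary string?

reg_0 = 0x3417E6
clock 1: out=0, reg = 0x1A0BF3
clock 2: out=1, reg = 0x8D05F9
clock 3: out=1, reg = 0x4682FC
clock 4: out=0, reg = 0x23417E
clock 5: out=0, reg = 0x11A0BF

100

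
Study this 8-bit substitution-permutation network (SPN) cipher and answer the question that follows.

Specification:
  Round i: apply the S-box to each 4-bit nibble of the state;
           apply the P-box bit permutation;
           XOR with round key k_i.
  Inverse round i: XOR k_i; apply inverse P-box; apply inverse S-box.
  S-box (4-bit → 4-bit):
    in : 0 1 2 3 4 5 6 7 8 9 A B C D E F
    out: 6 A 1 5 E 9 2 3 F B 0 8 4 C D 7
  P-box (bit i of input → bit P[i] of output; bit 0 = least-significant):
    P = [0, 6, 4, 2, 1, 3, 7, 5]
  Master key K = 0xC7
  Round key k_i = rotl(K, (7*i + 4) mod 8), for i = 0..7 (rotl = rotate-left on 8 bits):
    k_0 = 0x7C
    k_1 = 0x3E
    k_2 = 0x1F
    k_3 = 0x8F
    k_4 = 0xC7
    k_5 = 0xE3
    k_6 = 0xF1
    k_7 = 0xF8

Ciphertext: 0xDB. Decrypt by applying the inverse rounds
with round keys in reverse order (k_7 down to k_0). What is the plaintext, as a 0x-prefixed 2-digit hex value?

0xAC

s_0 = ciphertext = 0xDB
s_1 = InvRound(s_0, k_7) = 0x52
s_2 = InvRound(s_1, k_6) = 0xE2
s_3 = InvRound(s_2, k_5) = 0xA2
s_4 = InvRound(s_3, k_4) = 0xB9
s_5 = InvRound(s_4, k_3) = 0x5D
s_6 = InvRound(s_5, k_2) = 0x26
s_7 = InvRound(s_6, k_1) = 0x6C
s_8 = InvRound(s_7, k_0) = 0xAC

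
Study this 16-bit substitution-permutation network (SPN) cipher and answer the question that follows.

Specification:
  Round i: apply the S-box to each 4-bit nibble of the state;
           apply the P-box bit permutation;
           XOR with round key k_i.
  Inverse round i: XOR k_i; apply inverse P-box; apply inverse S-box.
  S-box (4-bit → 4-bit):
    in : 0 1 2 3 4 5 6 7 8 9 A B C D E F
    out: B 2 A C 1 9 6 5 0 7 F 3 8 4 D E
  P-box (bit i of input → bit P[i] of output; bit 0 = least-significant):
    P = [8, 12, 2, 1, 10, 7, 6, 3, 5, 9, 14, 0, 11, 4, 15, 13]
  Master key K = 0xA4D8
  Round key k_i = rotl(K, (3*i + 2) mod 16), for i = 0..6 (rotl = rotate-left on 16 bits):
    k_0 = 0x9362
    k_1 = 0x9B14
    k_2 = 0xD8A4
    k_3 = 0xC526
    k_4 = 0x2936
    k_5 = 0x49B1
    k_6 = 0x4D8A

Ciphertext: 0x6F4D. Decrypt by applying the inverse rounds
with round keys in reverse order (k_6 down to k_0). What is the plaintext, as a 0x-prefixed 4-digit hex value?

0xA2A3

s_0 = ciphertext = 0x6F4D
s_1 = InvRound(s_0, k_6) = 0xC263
s_2 = InvRound(s_1, k_5) = 0x9165
s_3 = InvRound(s_2, k_4) = 0xACD2
s_4 = InvRound(s_3, k_3) = 0x0767
s_5 = InvRound(s_4, k_2) = 0x7F90
s_6 = InvRound(s_5, k_1) = 0x3DBD
s_7 = InvRound(s_6, k_0) = 0xA2A3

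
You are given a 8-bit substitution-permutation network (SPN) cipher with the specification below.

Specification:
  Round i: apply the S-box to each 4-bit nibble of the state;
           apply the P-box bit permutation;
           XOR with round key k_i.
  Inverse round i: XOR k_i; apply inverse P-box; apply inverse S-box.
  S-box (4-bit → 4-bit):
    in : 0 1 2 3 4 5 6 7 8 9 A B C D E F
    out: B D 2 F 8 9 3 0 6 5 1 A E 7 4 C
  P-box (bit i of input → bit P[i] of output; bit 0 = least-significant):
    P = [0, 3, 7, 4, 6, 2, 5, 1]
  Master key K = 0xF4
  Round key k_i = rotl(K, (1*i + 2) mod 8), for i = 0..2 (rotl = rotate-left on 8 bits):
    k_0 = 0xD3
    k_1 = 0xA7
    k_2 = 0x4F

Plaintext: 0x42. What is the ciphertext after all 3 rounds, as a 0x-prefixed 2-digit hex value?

s_0 = plaintext = 0x42
s_1 = Round(s_0, k_0) = 0xD9
s_2 = Round(s_1, k_1) = 0x42
s_3 = Round(s_2, k_2) = 0x45

0x45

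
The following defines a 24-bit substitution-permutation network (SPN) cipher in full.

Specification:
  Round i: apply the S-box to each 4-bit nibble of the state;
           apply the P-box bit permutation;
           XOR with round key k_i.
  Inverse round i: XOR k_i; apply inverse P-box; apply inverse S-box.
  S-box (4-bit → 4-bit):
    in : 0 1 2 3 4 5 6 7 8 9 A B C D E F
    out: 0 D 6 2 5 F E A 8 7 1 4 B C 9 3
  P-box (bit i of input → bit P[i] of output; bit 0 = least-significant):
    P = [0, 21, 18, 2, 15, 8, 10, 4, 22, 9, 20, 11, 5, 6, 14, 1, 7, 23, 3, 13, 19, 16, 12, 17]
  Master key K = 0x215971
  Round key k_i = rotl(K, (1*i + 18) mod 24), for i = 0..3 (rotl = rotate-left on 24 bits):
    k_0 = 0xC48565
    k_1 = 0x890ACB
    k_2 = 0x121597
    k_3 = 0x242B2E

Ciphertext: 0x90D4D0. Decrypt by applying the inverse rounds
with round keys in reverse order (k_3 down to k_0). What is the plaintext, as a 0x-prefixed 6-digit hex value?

0xA0DADE

s_0 = ciphertext = 0x90D4D0
s_1 = InvRound(s_0, k_3) = 0xB55656
s_2 = InvRound(s_1, k_2) = 0x7F2339
s_3 = InvRound(s_2, k_1) = 0x8CC172
s_4 = InvRound(s_3, k_0) = 0xA0DADE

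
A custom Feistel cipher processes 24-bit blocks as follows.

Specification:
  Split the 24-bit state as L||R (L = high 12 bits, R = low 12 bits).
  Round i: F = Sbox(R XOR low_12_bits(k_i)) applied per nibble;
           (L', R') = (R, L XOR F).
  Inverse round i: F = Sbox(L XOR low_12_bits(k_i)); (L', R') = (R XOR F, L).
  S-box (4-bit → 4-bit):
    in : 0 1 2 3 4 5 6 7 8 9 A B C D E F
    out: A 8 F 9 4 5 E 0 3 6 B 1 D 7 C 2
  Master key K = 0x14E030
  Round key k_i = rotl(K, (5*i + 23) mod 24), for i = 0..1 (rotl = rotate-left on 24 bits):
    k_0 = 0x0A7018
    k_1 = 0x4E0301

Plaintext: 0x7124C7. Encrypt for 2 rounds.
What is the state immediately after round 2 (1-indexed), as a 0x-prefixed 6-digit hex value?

s_0 = plaintext = 0x7124C7
s_1 = Round(s_0, k_0) = 0x4C7360
s_2 = Round(s_1, k_1) = 0x360E2F

0x360E2F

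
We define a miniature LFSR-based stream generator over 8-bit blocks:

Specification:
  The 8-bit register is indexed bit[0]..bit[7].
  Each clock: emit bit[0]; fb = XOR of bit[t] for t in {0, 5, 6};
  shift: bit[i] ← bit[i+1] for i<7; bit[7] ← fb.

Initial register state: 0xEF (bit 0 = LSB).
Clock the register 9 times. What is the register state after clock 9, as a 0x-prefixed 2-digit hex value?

reg_0 = 0xEF
clock 1: out=1, reg = 0xF7
clock 2: out=1, reg = 0xFB
clock 3: out=1, reg = 0xFD
clock 4: out=1, reg = 0xFE
clock 5: out=0, reg = 0x7F
clock 6: out=1, reg = 0xBF
clock 7: out=1, reg = 0x5F
clock 8: out=1, reg = 0x2F
clock 9: out=1, reg = 0x17

0x17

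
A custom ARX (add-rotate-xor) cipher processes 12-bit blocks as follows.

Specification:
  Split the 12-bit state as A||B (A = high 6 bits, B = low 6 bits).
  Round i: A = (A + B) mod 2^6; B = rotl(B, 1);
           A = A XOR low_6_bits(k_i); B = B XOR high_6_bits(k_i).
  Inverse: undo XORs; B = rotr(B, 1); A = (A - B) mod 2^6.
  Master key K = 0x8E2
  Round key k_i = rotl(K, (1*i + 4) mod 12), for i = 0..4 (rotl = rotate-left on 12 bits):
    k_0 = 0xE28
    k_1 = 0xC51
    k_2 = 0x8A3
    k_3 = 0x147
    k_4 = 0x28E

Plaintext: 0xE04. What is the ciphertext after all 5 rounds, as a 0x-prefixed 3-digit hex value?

0x788

s_0 = plaintext = 0xE04
s_1 = Round(s_0, k_0) = 0x530
s_2 = Round(s_1, k_1) = 0x550
s_3 = Round(s_2, k_2) = 0x182
s_4 = Round(s_3, k_3) = 0x3C1
s_5 = Round(s_4, k_4) = 0x788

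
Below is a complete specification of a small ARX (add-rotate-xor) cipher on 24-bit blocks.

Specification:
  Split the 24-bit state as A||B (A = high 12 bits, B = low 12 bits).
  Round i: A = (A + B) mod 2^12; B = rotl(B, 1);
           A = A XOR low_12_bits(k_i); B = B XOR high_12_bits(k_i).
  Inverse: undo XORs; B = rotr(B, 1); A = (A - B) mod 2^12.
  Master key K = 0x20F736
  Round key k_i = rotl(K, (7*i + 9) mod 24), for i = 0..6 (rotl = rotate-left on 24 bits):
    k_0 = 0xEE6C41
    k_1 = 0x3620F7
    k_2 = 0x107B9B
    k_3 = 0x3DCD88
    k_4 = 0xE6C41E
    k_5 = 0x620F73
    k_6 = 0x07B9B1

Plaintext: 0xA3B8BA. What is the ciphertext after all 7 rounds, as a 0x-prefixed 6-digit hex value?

0x4D83A0

s_0 = plaintext = 0xA3B8BA
s_1 = Round(s_0, k_0) = 0xEB4F93
s_2 = Round(s_1, k_1) = 0xEB0C45
s_3 = Round(s_2, k_2) = 0x16E98C
s_4 = Round(s_3, k_3) = 0x7720C5
s_5 = Round(s_4, k_4) = 0xC29FE6
s_6 = Round(s_5, k_5) = 0x37C9ED
s_7 = Round(s_6, k_6) = 0x4D83A0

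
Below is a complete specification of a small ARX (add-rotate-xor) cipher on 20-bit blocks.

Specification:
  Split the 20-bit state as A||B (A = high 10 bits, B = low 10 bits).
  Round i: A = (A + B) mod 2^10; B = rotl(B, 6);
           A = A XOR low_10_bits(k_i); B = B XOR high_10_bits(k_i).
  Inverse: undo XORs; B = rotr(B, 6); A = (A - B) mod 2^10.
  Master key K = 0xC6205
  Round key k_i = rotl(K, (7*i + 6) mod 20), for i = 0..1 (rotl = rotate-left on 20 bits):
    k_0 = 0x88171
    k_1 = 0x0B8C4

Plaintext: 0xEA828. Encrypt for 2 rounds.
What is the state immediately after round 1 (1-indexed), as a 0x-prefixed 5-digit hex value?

0xA8C22

s_0 = plaintext = 0xEA828
s_1 = Round(s_0, k_0) = 0xA8C22
s_2 = Round(s_1, k_1) = 0x804AC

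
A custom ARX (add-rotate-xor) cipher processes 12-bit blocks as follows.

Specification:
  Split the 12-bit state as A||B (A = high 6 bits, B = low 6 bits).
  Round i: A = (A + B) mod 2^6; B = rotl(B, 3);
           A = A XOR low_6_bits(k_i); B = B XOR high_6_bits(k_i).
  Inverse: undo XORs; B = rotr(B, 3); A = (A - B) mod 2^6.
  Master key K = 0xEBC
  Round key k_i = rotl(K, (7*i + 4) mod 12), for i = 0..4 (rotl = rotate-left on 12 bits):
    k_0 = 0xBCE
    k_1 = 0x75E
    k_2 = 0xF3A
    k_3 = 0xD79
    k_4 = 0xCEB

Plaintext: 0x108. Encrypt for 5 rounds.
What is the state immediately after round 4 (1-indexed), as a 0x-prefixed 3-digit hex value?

s_0 = plaintext = 0x108
s_1 = Round(s_0, k_0) = 0x0AE
s_2 = Round(s_1, k_1) = 0xBA8
s_3 = Round(s_2, k_2) = 0xB39
s_4 = Round(s_3, k_3) = 0x73A
s_5 = Round(s_4, k_4) = 0xF64

0x73A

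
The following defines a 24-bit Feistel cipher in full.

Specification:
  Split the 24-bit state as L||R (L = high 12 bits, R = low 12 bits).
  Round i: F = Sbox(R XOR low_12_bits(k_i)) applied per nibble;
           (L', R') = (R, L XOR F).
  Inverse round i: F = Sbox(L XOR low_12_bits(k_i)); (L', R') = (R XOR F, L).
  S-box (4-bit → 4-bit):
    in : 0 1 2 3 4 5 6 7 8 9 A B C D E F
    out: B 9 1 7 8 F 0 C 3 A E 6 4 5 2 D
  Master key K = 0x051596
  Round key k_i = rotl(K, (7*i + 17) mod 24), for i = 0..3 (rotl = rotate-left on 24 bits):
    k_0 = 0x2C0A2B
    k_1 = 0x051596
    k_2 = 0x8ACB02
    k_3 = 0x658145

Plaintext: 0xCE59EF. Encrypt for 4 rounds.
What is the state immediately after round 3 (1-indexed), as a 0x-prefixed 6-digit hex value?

0xB9900B

s_0 = plaintext = 0xCE59EF
s_1 = Round(s_0, k_0) = 0x9EFBAD
s_2 = Round(s_1, k_1) = 0xBADB99
s_3 = Round(s_2, k_2) = 0xB9900B
s_4 = Round(s_3, k_3) = 0x00B21B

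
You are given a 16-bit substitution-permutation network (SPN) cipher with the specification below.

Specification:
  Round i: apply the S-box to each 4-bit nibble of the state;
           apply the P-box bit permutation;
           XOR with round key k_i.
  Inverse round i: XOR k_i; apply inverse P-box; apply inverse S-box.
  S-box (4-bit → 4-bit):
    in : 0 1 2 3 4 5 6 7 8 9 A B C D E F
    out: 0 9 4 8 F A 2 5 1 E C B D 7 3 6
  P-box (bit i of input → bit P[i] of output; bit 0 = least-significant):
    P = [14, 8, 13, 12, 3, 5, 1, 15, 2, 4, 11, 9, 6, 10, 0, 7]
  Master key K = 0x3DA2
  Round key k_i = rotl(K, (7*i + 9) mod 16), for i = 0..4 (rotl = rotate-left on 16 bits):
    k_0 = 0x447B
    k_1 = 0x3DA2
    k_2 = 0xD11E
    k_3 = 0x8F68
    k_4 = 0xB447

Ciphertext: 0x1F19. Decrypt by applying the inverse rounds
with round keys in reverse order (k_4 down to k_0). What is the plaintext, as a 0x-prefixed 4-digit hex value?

0xCD12

s_0 = ciphertext = 0x1F19
s_1 = InvRound(s_0, k_4) = 0x84CF
s_2 = InvRound(s_1, k_3) = 0xACF6
s_3 = InvRound(s_2, k_2) = 0xB2E4
s_4 = InvRound(s_3, k_1) = 0xECA6
s_5 = InvRound(s_4, k_0) = 0xCD12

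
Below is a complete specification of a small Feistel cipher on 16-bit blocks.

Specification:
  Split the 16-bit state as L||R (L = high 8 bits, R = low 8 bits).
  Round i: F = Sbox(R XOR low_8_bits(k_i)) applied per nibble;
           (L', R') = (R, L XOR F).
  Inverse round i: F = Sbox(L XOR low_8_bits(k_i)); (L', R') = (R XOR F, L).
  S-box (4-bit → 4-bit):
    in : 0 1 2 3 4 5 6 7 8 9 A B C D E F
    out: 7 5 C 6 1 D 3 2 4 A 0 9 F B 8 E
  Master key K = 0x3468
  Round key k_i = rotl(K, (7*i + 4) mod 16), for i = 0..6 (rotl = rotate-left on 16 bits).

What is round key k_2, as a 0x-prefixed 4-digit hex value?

K = 0x3468
k_0 = rotl(K, (7*0+4) mod 16) = rotl(K, 4) = 0x4683
k_1 = rotl(K, (7*1+4) mod 16) = rotl(K, 11) = 0x41A3
k_2 = rotl(K, (7*2+4) mod 16) = rotl(K, 2) = 0xD1A0

0xD1A0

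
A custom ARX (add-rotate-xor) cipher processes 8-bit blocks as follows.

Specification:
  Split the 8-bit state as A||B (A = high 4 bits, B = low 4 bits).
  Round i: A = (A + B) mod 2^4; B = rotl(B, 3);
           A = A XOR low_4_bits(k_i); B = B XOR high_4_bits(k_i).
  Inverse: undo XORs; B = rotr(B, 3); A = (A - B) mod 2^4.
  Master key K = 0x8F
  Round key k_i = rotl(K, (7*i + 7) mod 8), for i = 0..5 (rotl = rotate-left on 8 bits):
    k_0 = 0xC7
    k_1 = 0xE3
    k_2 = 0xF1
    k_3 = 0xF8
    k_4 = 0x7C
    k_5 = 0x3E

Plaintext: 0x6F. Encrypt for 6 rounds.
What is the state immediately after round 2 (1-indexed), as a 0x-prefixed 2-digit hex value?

s_0 = plaintext = 0x6F
s_1 = Round(s_0, k_0) = 0x23
s_2 = Round(s_1, k_1) = 0x67
s_3 = Round(s_2, k_2) = 0xC4
s_4 = Round(s_3, k_3) = 0x8D
s_5 = Round(s_4, k_4) = 0x99
s_6 = Round(s_5, k_5) = 0xCF

0x67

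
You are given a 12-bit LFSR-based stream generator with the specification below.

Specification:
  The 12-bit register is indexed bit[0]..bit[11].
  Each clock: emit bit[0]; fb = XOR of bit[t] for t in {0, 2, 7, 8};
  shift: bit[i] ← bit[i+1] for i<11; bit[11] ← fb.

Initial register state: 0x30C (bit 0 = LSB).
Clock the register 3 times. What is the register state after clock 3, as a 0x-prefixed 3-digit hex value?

0x461

reg_0 = 0x30C
clock 1: out=0, reg = 0x186
clock 2: out=0, reg = 0x8C3
clock 3: out=1, reg = 0x461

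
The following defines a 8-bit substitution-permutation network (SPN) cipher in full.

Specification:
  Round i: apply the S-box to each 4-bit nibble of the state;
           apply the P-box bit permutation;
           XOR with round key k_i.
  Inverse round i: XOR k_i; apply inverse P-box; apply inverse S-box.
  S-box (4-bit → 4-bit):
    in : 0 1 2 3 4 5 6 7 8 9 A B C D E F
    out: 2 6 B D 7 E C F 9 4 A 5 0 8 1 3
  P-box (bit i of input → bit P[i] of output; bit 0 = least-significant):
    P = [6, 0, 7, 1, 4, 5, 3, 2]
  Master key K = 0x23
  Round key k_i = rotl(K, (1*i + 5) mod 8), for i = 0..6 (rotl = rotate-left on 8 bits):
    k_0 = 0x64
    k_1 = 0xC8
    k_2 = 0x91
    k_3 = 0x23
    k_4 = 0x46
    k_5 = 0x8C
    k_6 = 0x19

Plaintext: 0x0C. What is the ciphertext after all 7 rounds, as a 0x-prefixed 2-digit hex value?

s_0 = plaintext = 0x0C
s_1 = Round(s_0, k_0) = 0x44
s_2 = Round(s_1, k_1) = 0x31
s_3 = Round(s_2, k_2) = 0x0C
s_4 = Round(s_3, k_3) = 0x03
s_5 = Round(s_4, k_4) = 0xA4
s_6 = Round(s_5, k_5) = 0x69
s_7 = Round(s_6, k_6) = 0x95

0x95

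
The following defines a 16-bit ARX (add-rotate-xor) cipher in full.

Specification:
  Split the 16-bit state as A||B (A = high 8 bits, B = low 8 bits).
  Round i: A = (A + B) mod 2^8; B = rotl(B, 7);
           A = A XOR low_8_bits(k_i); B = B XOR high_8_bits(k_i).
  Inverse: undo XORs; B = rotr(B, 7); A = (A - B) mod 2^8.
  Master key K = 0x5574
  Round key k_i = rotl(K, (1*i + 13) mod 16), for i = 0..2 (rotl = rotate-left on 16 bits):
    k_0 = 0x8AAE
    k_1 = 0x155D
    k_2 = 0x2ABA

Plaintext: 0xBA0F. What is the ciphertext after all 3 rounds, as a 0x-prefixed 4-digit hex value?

0x06E3

s_0 = plaintext = 0xBA0F
s_1 = Round(s_0, k_0) = 0x670D
s_2 = Round(s_1, k_1) = 0x2993
s_3 = Round(s_2, k_2) = 0x06E3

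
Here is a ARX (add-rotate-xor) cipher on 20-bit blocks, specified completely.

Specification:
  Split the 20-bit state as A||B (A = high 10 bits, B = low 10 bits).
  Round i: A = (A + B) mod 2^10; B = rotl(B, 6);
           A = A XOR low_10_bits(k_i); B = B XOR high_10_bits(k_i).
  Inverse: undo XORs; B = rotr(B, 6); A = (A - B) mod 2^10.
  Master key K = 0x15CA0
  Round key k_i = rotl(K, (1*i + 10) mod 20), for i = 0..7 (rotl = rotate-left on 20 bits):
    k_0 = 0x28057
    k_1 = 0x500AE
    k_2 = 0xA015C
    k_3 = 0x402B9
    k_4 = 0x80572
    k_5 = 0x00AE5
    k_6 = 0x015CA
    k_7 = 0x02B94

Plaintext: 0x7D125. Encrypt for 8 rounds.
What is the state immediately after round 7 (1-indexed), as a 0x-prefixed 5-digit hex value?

0x04516

s_0 = plaintext = 0x7D125
s_1 = Round(s_0, k_0) = 0xD39F2
s_2 = Round(s_1, k_1) = 0x7B9DF
s_3 = Round(s_2, k_2) = 0xA455D
s_4 = Round(s_3, k_3) = 0x55E55
s_5 = Round(s_4, k_4) = 0xB7B64
s_6 = Round(s_5, k_5) = 0x29D34
s_7 = Round(s_6, k_6) = 0x04516
s_8 = Round(s_7, k_7) = 0xACD9B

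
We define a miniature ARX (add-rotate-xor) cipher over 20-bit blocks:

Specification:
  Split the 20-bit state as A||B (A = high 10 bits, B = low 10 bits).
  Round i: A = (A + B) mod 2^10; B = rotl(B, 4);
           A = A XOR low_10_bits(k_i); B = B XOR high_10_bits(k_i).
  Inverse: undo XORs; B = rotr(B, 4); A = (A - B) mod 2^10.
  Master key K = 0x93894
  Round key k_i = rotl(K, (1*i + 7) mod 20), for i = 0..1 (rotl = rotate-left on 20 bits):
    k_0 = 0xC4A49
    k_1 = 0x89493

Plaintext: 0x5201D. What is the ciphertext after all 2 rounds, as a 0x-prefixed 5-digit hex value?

s_0 = plaintext = 0x5201D
s_1 = Round(s_0, k_0) = 0xCB2C2
s_2 = Round(s_1, k_1) = 0x5F60E

0x5F60E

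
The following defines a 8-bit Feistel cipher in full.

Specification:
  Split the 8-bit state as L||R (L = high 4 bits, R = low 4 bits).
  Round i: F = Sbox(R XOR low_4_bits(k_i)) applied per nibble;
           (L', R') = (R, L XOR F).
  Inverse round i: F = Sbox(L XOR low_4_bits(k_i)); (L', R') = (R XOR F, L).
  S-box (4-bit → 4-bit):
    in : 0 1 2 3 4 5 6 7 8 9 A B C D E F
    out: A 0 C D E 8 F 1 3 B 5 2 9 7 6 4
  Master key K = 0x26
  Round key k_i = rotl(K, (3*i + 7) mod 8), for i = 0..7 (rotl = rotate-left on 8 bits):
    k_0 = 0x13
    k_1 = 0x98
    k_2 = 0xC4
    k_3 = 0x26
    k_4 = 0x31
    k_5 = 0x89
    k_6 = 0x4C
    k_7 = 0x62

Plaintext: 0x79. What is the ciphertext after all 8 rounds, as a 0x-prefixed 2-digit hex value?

0x88

s_0 = plaintext = 0x79
s_1 = Round(s_0, k_0) = 0x92
s_2 = Round(s_1, k_1) = 0x2C
s_3 = Round(s_2, k_2) = 0xC1
s_4 = Round(s_3, k_3) = 0x1D
s_5 = Round(s_4, k_4) = 0xD8
s_6 = Round(s_5, k_5) = 0x8D
s_7 = Round(s_6, k_6) = 0xD8
s_8 = Round(s_7, k_7) = 0x88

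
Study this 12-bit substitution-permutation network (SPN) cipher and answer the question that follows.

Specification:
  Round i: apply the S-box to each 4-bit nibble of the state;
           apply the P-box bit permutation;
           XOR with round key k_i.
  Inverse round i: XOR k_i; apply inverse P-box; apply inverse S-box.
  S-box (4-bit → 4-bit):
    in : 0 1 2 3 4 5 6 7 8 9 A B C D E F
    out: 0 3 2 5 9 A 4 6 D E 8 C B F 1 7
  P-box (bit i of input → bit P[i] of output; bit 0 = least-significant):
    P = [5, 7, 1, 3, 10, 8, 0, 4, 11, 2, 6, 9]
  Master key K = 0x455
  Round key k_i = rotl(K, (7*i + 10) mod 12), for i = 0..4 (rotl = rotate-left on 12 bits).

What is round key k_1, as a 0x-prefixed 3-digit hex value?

K = 0x455
k_0 = rotl(K, (7*0+10) mod 12) = rotl(K, 10) = 0x515
k_1 = rotl(K, (7*1+10) mod 12) = rotl(K, 5) = 0xAA8

0xAA8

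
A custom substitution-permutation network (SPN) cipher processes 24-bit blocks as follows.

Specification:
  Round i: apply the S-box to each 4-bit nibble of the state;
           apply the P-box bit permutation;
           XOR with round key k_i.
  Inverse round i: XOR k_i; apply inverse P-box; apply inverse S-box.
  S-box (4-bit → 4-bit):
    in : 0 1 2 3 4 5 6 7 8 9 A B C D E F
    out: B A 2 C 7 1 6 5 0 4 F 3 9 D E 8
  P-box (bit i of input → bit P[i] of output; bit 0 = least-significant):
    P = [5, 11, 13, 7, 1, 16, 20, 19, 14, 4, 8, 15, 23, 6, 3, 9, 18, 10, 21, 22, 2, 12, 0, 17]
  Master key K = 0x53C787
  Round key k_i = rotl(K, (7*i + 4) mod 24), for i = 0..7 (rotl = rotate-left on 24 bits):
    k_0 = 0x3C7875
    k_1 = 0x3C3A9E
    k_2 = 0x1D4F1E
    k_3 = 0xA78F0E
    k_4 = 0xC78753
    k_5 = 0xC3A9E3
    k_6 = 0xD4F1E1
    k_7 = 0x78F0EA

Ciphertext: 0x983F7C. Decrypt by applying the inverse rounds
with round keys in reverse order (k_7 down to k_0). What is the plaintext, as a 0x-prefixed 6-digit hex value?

0x12FA99

s_0 = ciphertext = 0x983F7C
s_1 = InvRound(s_0, k_7) = 0x5ECA51
s_2 = InvRound(s_1, k_6) = 0x18C6FA
s_3 = InvRound(s_2, k_5) = 0x31D4E6
s_4 = InvRound(s_3, k_4) = 0xADC49C
s_5 = InvRound(s_4, k_3) = 0xF8F4C1
s_6 = InvRound(s_5, k_2) = 0x4DAEBE
s_7 = InvRound(s_6, k_1) = 0x2E8F65
s_8 = InvRound(s_7, k_0) = 0x12FA99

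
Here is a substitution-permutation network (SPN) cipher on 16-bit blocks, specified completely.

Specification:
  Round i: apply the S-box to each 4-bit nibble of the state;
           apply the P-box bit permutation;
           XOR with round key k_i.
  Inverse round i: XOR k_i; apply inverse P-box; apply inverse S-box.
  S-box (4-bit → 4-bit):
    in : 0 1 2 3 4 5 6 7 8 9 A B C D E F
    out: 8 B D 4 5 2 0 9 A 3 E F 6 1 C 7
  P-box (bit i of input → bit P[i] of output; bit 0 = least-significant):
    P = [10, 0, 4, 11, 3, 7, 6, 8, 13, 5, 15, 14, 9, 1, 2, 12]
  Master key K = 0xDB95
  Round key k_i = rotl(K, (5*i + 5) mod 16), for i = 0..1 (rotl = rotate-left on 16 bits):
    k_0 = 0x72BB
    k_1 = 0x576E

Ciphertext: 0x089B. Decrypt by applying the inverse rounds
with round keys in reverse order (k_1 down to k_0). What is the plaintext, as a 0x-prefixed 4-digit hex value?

s_0 = ciphertext = 0x089B
s_1 = InvRound(s_0, k_1) = 0x28AB
s_2 = InvRound(s_1, k_0) = 0x706E

0x706E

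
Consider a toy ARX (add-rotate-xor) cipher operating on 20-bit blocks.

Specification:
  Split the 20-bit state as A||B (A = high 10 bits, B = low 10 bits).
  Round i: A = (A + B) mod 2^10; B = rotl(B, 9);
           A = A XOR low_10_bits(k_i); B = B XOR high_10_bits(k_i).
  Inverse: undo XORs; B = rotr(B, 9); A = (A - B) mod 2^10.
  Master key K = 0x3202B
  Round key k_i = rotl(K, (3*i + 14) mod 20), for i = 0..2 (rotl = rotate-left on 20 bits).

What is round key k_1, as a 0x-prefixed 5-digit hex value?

K = 0x3202B
k_0 = rotl(K, (3*0+14) mod 20) = rotl(K, 14) = 0xACC80
k_1 = rotl(K, (3*1+14) mod 20) = rotl(K, 17) = 0x66405

0x66405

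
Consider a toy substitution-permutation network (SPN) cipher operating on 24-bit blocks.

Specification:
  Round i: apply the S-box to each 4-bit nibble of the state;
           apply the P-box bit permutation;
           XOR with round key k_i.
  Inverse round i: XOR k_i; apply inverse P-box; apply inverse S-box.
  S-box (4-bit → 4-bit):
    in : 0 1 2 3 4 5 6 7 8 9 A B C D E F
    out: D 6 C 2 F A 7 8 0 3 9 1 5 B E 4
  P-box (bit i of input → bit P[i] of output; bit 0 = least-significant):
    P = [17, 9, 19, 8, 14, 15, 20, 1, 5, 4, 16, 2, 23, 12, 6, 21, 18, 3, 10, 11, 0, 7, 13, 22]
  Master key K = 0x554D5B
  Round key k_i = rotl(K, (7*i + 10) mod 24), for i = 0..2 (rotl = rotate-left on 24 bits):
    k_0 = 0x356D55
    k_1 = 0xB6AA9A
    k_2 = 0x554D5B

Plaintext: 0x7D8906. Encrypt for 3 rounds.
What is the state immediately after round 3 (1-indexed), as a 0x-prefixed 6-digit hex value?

0xF9D53D

s_0 = plaintext = 0x7D8906
s_1 = Round(s_0, k_0) = 0x6B276F
s_2 = Round(s_1, k_1) = 0x8A4A5F
s_3 = Round(s_2, k_2) = 0xF9D53D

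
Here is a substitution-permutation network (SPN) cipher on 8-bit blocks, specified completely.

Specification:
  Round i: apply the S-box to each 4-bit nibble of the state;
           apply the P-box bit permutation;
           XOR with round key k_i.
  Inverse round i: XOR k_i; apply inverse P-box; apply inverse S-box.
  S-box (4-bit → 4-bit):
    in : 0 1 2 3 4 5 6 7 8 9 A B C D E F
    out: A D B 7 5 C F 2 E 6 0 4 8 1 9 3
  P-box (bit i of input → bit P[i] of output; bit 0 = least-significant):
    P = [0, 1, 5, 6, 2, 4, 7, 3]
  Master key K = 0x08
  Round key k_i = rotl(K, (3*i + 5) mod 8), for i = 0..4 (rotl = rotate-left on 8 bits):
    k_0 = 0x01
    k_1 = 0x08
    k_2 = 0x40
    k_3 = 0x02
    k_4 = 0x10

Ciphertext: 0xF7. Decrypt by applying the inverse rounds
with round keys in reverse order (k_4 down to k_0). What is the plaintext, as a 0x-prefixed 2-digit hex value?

0x54

s_0 = ciphertext = 0xF7
s_1 = InvRound(s_0, k_4) = 0x46
s_2 = InvRound(s_1, k_3) = 0xDC
s_3 = InvRound(s_2, k_2) = 0x6A
s_4 = InvRound(s_3, k_1) = 0xA8
s_5 = InvRound(s_4, k_0) = 0x54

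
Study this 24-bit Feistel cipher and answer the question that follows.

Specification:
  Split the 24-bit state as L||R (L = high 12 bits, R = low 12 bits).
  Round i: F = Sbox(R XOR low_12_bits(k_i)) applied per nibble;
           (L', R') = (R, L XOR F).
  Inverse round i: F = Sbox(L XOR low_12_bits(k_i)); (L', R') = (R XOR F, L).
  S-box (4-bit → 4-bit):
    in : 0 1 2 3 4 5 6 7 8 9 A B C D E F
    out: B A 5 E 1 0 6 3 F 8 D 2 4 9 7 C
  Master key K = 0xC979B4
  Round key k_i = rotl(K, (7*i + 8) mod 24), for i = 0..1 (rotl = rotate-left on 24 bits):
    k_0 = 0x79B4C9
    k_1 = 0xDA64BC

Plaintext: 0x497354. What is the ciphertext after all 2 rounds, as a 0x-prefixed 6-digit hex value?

s_0 = plaintext = 0x497354
s_1 = Round(s_0, k_0) = 0x35471E
s_2 = Round(s_1, k_1) = 0x71ED81

0x71ED81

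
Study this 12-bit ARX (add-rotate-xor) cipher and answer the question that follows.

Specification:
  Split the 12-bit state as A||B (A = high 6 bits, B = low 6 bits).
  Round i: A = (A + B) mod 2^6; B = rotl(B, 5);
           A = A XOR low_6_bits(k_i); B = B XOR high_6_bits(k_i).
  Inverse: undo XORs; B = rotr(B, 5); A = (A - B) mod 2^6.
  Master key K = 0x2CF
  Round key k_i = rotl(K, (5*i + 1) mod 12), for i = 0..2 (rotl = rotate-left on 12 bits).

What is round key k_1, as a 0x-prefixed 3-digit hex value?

0x3CB

K = 0x2CF
k_0 = rotl(K, (5*0+1) mod 12) = rotl(K, 1) = 0x59E
k_1 = rotl(K, (5*1+1) mod 12) = rotl(K, 6) = 0x3CB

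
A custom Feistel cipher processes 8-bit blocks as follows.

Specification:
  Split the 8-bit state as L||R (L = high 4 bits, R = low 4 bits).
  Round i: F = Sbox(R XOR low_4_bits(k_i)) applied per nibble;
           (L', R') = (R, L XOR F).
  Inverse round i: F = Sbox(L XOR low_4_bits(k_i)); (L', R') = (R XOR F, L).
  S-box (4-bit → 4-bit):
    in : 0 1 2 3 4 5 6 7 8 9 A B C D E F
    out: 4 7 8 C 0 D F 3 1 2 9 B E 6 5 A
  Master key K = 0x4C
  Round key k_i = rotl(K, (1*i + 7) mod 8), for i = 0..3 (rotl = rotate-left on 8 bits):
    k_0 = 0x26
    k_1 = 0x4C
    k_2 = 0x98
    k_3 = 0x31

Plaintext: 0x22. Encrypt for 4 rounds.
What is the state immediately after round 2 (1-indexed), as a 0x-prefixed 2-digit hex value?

s_0 = plaintext = 0x22
s_1 = Round(s_0, k_0) = 0x22
s_2 = Round(s_1, k_1) = 0x27
s_3 = Round(s_2, k_2) = 0x78
s_4 = Round(s_3, k_3) = 0x85

0x27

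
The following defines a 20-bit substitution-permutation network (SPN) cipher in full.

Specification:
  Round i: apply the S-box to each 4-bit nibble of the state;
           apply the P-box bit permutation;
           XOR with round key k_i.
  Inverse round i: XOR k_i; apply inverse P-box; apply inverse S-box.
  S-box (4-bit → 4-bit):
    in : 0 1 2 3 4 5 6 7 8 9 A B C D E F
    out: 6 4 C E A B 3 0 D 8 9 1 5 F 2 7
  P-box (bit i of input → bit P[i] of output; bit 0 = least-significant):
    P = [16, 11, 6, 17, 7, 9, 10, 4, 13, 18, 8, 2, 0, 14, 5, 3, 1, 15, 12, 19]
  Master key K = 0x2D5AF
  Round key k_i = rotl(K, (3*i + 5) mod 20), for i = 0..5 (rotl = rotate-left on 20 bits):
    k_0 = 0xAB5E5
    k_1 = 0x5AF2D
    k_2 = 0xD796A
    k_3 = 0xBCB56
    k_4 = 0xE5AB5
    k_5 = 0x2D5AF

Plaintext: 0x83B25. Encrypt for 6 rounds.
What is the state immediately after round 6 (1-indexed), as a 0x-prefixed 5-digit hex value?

0xD49A8

s_0 = plaintext = 0x83B25
s_1 = Round(s_0, k_0) = 0x1C9DF
s_2 = Round(s_1, k_1) = 0x4B1D8
s_3 = Round(s_2, k_2) = 0x6FEBB
s_4 = Round(s_3, k_3) = 0xE0BF5
s_5 = Round(s_4, k_4) = 0xDB415
s_6 = Round(s_5, k_5) = 0xD49A8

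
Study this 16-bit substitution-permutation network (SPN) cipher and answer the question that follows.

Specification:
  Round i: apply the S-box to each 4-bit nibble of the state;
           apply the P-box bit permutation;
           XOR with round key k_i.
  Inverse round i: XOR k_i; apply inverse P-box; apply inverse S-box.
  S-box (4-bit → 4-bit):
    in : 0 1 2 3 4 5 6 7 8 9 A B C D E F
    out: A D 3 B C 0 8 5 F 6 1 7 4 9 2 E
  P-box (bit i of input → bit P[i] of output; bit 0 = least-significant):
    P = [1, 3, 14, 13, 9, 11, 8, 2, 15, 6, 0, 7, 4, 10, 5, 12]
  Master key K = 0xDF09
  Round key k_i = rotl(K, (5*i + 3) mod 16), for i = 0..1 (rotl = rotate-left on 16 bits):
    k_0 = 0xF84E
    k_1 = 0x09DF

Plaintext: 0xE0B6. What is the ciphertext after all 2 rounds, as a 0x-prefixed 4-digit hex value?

0x92C2

s_0 = plaintext = 0xE0B6
s_1 = Round(s_0, k_0) = 0xD78E
s_2 = Round(s_1, k_1) = 0x92C2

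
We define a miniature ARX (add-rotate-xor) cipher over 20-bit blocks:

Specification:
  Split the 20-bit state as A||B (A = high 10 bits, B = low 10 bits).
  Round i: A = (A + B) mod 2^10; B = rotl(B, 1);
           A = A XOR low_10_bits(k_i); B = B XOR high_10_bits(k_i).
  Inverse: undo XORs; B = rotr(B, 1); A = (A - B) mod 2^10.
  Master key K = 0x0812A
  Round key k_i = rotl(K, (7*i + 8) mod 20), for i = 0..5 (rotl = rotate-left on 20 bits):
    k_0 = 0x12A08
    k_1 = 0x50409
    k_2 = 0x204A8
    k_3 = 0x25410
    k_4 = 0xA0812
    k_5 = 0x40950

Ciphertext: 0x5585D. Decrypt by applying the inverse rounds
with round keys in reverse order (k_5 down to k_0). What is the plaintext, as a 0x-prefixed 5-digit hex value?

s_0 = ciphertext = 0x5585D
s_1 = InvRound(s_0, k_5) = 0x55EAF
s_2 = InvRound(s_1, k_4) = 0xCBE16
s_3 = InvRound(s_2, k_3) = 0xFFB41
s_4 = InvRound(s_3, k_2) = 0x5D9E0
s_5 = InvRound(s_4, k_1) = 0xCBE50
s_6 = InvRound(s_5, k_0) = 0x0690D

0x0690D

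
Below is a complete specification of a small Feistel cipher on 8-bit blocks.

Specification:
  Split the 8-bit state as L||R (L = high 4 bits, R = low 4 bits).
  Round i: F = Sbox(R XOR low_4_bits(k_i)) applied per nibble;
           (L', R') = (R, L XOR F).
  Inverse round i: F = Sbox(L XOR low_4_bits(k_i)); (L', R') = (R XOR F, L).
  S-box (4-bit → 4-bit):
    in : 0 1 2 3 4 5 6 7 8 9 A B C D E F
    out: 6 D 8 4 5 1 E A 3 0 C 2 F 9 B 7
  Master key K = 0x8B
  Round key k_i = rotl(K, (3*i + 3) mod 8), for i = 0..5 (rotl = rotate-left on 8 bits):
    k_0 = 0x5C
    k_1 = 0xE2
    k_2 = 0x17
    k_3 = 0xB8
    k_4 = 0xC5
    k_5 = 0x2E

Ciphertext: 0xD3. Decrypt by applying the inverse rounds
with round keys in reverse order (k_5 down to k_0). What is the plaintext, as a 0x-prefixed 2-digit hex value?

0x64

s_0 = ciphertext = 0xD3
s_1 = InvRound(s_0, k_5) = 0x7D
s_2 = InvRound(s_1, k_4) = 0x57
s_3 = InvRound(s_2, k_3) = 0xE5
s_4 = InvRound(s_3, k_2) = 0x5E
s_5 = InvRound(s_4, k_1) = 0x45
s_6 = InvRound(s_5, k_0) = 0x64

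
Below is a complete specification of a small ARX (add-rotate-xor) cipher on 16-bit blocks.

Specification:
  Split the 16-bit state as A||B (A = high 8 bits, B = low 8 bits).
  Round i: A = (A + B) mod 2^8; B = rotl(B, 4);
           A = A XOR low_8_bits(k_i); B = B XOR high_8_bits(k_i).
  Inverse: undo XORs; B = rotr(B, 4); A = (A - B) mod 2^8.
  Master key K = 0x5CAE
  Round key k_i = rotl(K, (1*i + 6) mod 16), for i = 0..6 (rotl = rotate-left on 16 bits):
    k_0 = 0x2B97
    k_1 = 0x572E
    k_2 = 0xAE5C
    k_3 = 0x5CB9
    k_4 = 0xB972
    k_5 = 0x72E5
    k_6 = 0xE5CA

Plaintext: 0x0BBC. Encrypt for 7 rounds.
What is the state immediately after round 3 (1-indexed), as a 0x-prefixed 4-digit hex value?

s_0 = plaintext = 0x0BBC
s_1 = Round(s_0, k_0) = 0x50E0
s_2 = Round(s_1, k_1) = 0x1E59
s_3 = Round(s_2, k_2) = 0x2B3B
s_4 = Round(s_3, k_3) = 0xDFEF
s_5 = Round(s_4, k_4) = 0xBC47
s_6 = Round(s_5, k_5) = 0xE606
s_7 = Round(s_6, k_6) = 0x2685

0x2B3B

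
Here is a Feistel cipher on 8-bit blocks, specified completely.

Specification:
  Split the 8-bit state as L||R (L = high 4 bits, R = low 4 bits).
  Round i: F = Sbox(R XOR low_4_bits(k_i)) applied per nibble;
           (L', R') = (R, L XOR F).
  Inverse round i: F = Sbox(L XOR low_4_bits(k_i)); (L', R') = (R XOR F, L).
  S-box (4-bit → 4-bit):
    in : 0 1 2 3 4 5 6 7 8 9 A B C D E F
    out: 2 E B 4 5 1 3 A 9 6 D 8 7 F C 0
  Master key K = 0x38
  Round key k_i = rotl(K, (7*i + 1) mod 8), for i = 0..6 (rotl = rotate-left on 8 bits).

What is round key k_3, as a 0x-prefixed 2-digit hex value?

0x0E

K = 0x38
k_0 = rotl(K, (7*0+1) mod 8) = rotl(K, 1) = 0x70
k_1 = rotl(K, (7*1+1) mod 8) = rotl(K, 0) = 0x38
k_2 = rotl(K, (7*2+1) mod 8) = rotl(K, 7) = 0x1C
k_3 = rotl(K, (7*3+1) mod 8) = rotl(K, 6) = 0x0E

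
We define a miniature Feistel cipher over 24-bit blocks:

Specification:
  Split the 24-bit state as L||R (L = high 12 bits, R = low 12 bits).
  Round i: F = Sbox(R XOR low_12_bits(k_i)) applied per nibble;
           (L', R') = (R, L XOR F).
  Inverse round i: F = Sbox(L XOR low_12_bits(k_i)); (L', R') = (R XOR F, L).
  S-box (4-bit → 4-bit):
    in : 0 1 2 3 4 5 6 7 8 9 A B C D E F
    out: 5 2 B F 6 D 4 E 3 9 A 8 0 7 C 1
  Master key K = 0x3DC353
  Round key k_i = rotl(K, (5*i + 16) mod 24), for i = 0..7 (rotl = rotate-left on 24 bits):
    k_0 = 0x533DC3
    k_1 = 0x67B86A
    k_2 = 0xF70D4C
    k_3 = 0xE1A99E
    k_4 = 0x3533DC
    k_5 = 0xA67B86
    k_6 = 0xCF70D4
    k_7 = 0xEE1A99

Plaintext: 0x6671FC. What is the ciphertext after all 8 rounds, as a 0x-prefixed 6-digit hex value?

0xD135C9

s_0 = plaintext = 0x6671FC
s_1 = Round(s_0, k_0) = 0x1FC696
s_2 = Round(s_1, k_1) = 0x696DEC
s_3 = Round(s_2, k_2) = 0xDEC333
s_4 = Round(s_3, k_3) = 0x33374B
s_5 = Round(s_4, k_4) = 0x74B5AD
s_6 = Round(s_5, k_5) = 0x5ADBF3
s_7 = Round(s_6, k_6) = 0xBF3D13
s_8 = Round(s_7, k_7) = 0xD135C9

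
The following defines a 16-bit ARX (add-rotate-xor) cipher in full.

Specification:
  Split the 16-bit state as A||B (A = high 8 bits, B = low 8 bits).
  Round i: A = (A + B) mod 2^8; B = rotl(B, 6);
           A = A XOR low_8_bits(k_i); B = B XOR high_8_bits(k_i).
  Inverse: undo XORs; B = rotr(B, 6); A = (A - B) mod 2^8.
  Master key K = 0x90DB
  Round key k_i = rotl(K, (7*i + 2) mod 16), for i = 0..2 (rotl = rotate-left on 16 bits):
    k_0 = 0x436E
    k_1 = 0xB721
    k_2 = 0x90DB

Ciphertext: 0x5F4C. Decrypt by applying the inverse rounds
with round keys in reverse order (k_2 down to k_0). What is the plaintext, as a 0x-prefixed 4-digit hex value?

s_0 = ciphertext = 0x5F4C
s_1 = InvRound(s_0, k_2) = 0x1173
s_2 = InvRound(s_1, k_1) = 0x1D13
s_3 = InvRound(s_2, k_0) = 0x3241

0x3241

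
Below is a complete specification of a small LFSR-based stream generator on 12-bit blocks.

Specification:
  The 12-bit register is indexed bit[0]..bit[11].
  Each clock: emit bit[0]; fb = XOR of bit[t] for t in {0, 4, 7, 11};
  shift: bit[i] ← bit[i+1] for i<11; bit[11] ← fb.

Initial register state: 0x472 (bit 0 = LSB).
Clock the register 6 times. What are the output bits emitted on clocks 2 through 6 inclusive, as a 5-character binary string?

reg_0 = 0x472
clock 1: out=0, reg = 0xA39
clock 2: out=1, reg = 0xD1C
clock 3: out=0, reg = 0x68E
clock 4: out=0, reg = 0xB47
clock 5: out=1, reg = 0x5A3
clock 6: out=1, reg = 0x2D1

10011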